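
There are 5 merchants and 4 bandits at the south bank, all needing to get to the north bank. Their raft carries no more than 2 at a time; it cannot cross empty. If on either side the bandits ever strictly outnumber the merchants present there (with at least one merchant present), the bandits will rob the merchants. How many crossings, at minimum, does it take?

Counting alone: each trip to the north bank takes at most 2 across and each return brings at least 1 back, so after t trips out (and t−1 returns) at most 2t − (t−1) of the 9 are across; that first reaches 9 at t = 8, so at least 15 crossings are needed.
The plan below uses exactly 15 crossings, so it is optimal:
1. 2 bandits → the north bank.  (the south bank: 5M 2B; the north bank: 0M 2B)
2. 1 bandit ← the south bank.  (the south bank: 5M 3B; the north bank: 0M 1B)
3. 2 bandits → the north bank.  (the south bank: 5M 1B; the north bank: 0M 3B)
4. 1 bandit ← the south bank.  (the south bank: 5M 2B; the north bank: 0M 2B)
5. 2 merchants → the north bank.  (the south bank: 3M 2B; the north bank: 2M 2B)
6. 1 bandit ← the south bank.  (the south bank: 3M 3B; the north bank: 2M 1B)
7. 1 merchant and 1 bandit → the north bank.  (the south bank: 2M 2B; the north bank: 3M 2B)
8. 1 merchant ← the south bank.  (the south bank: 3M 2B; the north bank: 2M 2B)
9. 1 merchant and 1 bandit → the north bank.  (the south bank: 2M 1B; the north bank: 3M 3B)
10. 1 bandit ← the south bank.  (the south bank: 2M 2B; the north bank: 3M 2B)
11. 1 merchant and 1 bandit → the north bank.  (the south bank: 1M 1B; the north bank: 4M 3B)
12. 1 merchant ← the south bank.  (the south bank: 2M 1B; the north bank: 3M 3B)
13. 1 merchant and 1 bandit → the north bank.  (the south bank: 1M 0B; the north bank: 4M 4B)
14. 1 bandit ← the south bank.  (the south bank: 1M 1B; the north bank: 4M 3B)
15. 1 merchant and 1 bandit → the north bank.  (the south bank: 0M 0B; the north bank: 5M 4B)

15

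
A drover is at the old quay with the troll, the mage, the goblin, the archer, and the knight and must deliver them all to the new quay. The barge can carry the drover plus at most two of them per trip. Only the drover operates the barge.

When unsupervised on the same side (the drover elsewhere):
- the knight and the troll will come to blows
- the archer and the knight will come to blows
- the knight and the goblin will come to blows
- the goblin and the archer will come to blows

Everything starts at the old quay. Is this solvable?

Yes

1. Drover goes to the new quay with the goblin and the knight.
2. Drover goes back to the old quay with the goblin.
3. Drover goes to the new quay with the goblin and the troll.
4. Drover goes back to the old quay with the knight.
5. Drover goes to the new quay with the archer and the mage.
6. Drover goes back to the old quay with the goblin.
7. Drover goes to the new quay with the goblin and the knight.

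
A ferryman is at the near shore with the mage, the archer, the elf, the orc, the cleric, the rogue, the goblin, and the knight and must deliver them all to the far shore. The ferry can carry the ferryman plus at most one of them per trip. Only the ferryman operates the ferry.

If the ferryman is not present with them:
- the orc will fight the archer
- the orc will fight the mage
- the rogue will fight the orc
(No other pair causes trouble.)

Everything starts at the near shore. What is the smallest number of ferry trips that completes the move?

impossible

Following every safe sequence of crossings from the start, the most of the 8 that can be at the far shore as the ferry arrives there on crossings 1, 3, 5, 7, 9, 11 is 1, 2, 3, 4, 5, 6 respectively; the best ever achieved is 6 of 8.
From crossing 13 on, no configuration arises that was not already reachable earlier: only 144 distinct safe configurations (who is on which side, and where the ferry is) can ever be reached, none of them has everyone across, and every continuation just revisits them. So no valid plan exists.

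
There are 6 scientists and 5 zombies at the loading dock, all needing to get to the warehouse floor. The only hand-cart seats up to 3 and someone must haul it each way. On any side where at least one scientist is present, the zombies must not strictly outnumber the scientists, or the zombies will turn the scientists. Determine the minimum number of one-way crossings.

Counting alone: each trip to the warehouse floor takes at most 3 across and each return brings at least 1 back, so after t trips out (and t−1 returns) at most 3t − (t−1) of the 11 are across; that first reaches 11 at t = 5, so at least 9 crossings are needed.
The plan below uses exactly 9 crossings, so it is optimal:
1. 3 zombies → the warehouse floor.  (the loading dock: 6S 2Z; the warehouse floor: 0S 3Z)
2. 1 zombie ← the loading dock.  (the loading dock: 6S 3Z; the warehouse floor: 0S 2Z)
3. 3 scientists → the warehouse floor.  (the loading dock: 3S 3Z; the warehouse floor: 3S 2Z)
4. 1 scientist ← the loading dock.  (the loading dock: 4S 3Z; the warehouse floor: 2S 2Z)
5. 2 scientists and 1 zombie → the warehouse floor.  (the loading dock: 2S 2Z; the warehouse floor: 4S 3Z)
6. 1 scientist ← the loading dock.  (the loading dock: 3S 2Z; the warehouse floor: 3S 3Z)
7. 2 scientists and 1 zombie → the warehouse floor.  (the loading dock: 1S 1Z; the warehouse floor: 5S 4Z)
8. 1 scientist ← the loading dock.  (the loading dock: 2S 1Z; the warehouse floor: 4S 4Z)
9. 2 scientists and 1 zombie → the warehouse floor.  (the loading dock: 0S 0Z; the warehouse floor: 6S 5Z)

9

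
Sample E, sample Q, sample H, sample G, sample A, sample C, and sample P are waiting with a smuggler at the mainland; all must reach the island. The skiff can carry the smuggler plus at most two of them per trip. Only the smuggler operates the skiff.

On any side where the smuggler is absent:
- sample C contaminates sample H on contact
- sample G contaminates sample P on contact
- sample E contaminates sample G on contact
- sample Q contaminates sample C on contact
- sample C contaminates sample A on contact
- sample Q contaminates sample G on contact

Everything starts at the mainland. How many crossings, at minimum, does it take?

Counting alone: the smuggler can take at most 2 across per trip to the island, so moving all 7 needs at least 4 loaded trips out, with a return between consecutive ones — at least 7 crossings.
The safety rule pushes this higher. Following every safe sequence of crossings, the most of the 7 that can be at the island as the skiff arrives there on crossing 7 is 6 — never all 7.
So no plan with fewer than 9 crossings exists, and this one achieves 9:
1. Smuggler goes to the island with sample C and sample G.  [the mainland: sample A, sample E, sample H, sample P, sample Q | the island: sample C, sample G]
2. Smuggler goes back to the mainland alone.  [the mainland: sample A, sample E, sample H, sample P, sample Q | the island: sample C, sample G]
3. Smuggler goes to the island with sample E.  [the mainland: sample A, sample H, sample P, sample Q | the island: sample C, sample E, sample G]
4. Smuggler goes back to the mainland with sample G.  [the mainland: sample A, sample G, sample H, sample P, sample Q | the island: sample C, sample E]
5. Smuggler goes to the island with sample P and sample Q.  [the mainland: sample A, sample G, sample H | the island: sample C, sample E, sample P, sample Q]
6. Smuggler goes back to the mainland with sample C.  [the mainland: sample A, sample C, sample G, sample H | the island: sample E, sample P, sample Q]
7. Smuggler goes to the island with sample A and sample H.  [the mainland: sample C, sample G | the island: sample A, sample E, sample H, sample P, sample Q]
8. Smuggler goes back to the mainland alone.  [the mainland: sample C, sample G | the island: sample A, sample E, sample H, sample P, sample Q]
9. Smuggler goes to the island with sample C and sample G.  [the mainland: — | the island: sample A, sample C, sample E, sample G, sample H, sample P, sample Q]

9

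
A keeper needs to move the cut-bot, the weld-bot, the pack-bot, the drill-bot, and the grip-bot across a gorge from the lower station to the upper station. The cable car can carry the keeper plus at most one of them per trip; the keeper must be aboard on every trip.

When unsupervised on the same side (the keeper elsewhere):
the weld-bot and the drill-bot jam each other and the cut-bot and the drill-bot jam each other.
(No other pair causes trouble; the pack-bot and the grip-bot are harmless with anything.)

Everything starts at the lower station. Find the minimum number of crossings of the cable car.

11

Counting alone: the keeper can take at most 1 across per trip to the upper station, so moving all 5 needs at least 5 loaded trips out, with a return between consecutive ones — at least 9 crossings.
The safety rule pushes this higher. Following every safe sequence of crossings, the most of the 5 that can be at the upper station as the cable car arrives there on crossing 9 is 4 — never all 5.
So no plan with fewer than 11 crossings exists, and this one achieves 11:
1. Keeper goes to the upper station with the drill-bot.  [the lower station: the cut-bot, the grip-bot, the pack-bot, the weld-bot | the upper station: the drill-bot]
2. Keeper goes back to the lower station alone.  [the lower station: the cut-bot, the grip-bot, the pack-bot, the weld-bot | the upper station: the drill-bot]
3. Keeper goes to the upper station with the cut-bot.  [the lower station: the grip-bot, the pack-bot, the weld-bot | the upper station: the cut-bot, the drill-bot]
4. Keeper goes back to the lower station with the drill-bot.  [the lower station: the drill-bot, the grip-bot, the pack-bot, the weld-bot | the upper station: the cut-bot]
5. Keeper goes to the upper station with the weld-bot.  [the lower station: the drill-bot, the grip-bot, the pack-bot | the upper station: the cut-bot, the weld-bot]
6. Keeper goes back to the lower station alone.  [the lower station: the drill-bot, the grip-bot, the pack-bot | the upper station: the cut-bot, the weld-bot]
7. Keeper goes to the upper station with the pack-bot.  [the lower station: the drill-bot, the grip-bot | the upper station: the cut-bot, the pack-bot, the weld-bot]
8. Keeper goes back to the lower station alone.  [the lower station: the drill-bot, the grip-bot | the upper station: the cut-bot, the pack-bot, the weld-bot]
9. Keeper goes to the upper station with the grip-bot.  [the lower station: the drill-bot | the upper station: the cut-bot, the grip-bot, the pack-bot, the weld-bot]
10. Keeper goes back to the lower station alone.  [the lower station: the drill-bot | the upper station: the cut-bot, the grip-bot, the pack-bot, the weld-bot]
11. Keeper goes to the upper station with the drill-bot.  [the lower station: — | the upper station: the cut-bot, the drill-bot, the grip-bot, the pack-bot, the weld-bot]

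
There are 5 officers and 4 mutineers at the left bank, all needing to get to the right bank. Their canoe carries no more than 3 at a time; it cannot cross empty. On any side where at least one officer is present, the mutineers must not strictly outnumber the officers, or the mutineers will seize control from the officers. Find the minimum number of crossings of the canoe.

7

Counting alone: each trip to the right bank takes at most 3 across and each return brings at least 1 back, so after t trips out (and t−1 returns) at most 3t − (t−1) of the 9 are across; that first reaches 9 at t = 4, so at least 7 crossings are needed.
The plan below uses exactly 7 crossings, so it is optimal:
1. 3 mutineers → the right bank.  (the left bank: 5O 1M; the right bank: 0O 3M)
2. 1 mutineer ← the left bank.  (the left bank: 5O 2M; the right bank: 0O 2M)
3. 3 officers → the right bank.  (the left bank: 2O 2M; the right bank: 3O 2M)
4. 1 officer ← the left bank.  (the left bank: 3O 2M; the right bank: 2O 2M)
5. 2 officers and 1 mutineer → the right bank.  (the left bank: 1O 1M; the right bank: 4O 3M)
6. 1 officer ← the left bank.  (the left bank: 2O 1M; the right bank: 3O 3M)
7. 2 officers and 1 mutineer → the right bank.  (the left bank: 0O 0M; the right bank: 5O 4M)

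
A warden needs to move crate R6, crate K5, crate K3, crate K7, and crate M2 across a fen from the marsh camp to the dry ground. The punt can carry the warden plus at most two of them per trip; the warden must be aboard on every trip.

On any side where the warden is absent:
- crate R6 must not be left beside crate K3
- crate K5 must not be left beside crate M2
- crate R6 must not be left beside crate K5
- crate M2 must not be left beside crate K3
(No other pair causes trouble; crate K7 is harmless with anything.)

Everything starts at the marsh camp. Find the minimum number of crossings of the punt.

5

Counting alone: the warden can take at most 2 across per trip to the dry ground, so moving all 5 needs at least 3 loaded trips out, with a return between consecutive ones — at least 5 crossings.
The plan below uses exactly 5 crossings, so it is optimal:
1. Warden goes to the dry ground with crate M2 and crate R6.
2. Warden goes back to the marsh camp alone.
3. Warden goes to the dry ground with crate K7.
4. Warden goes back to the marsh camp alone.
5. Warden goes to the dry ground with crate K3 and crate K5.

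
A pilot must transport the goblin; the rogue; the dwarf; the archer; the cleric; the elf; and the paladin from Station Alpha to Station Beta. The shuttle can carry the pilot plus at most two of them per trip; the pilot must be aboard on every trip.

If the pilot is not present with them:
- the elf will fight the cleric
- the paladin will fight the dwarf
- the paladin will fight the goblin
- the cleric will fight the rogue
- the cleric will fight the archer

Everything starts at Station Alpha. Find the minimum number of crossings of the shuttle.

Counting alone: the pilot can take at most 2 across per trip to Station Beta, so moving all 7 needs at least 4 loaded trips out, with a return between consecutive ones — at least 7 crossings.
The safety rule pushes this higher. Following every safe sequence of crossings, the most of the 7 that can be at Station Beta as the shuttle arrives there on crossing 7 is 6 — never all 7.
So no plan with fewer than 9 crossings exists, and this one achieves 9:
1. Pilot goes to Station Beta with the cleric and the paladin.  [Station Alpha: the archer, the dwarf, the elf, the goblin, the rogue | Station Beta: the cleric, the paladin]
2. Pilot goes back to Station Alpha alone.  [Station Alpha: the archer, the dwarf, the elf, the goblin, the rogue | Station Beta: the cleric, the paladin]
3. Pilot goes to Station Beta with the goblin.  [Station Alpha: the archer, the dwarf, the elf, the rogue | Station Beta: the cleric, the goblin, the paladin]
4. Pilot goes back to Station Alpha with the paladin.  [Station Alpha: the archer, the dwarf, the elf, the paladin, the rogue | Station Beta: the cleric, the goblin]
5. Pilot goes to Station Beta with the dwarf and the rogue.  [Station Alpha: the archer, the elf, the paladin | Station Beta: the cleric, the dwarf, the goblin, the rogue]
6. Pilot goes back to Station Alpha with the cleric.  [Station Alpha: the archer, the cleric, the elf, the paladin | Station Beta: the dwarf, the goblin, the rogue]
7. Pilot goes to Station Beta with the archer and the elf.  [Station Alpha: the cleric, the paladin | Station Beta: the archer, the dwarf, the elf, the goblin, the rogue]
8. Pilot goes back to Station Alpha alone.  [Station Alpha: the cleric, the paladin | Station Beta: the archer, the dwarf, the elf, the goblin, the rogue]
9. Pilot goes to Station Beta with the cleric and the paladin.  [Station Alpha: — | Station Beta: the archer, the cleric, the dwarf, the elf, the goblin, the paladin, the rogue]

9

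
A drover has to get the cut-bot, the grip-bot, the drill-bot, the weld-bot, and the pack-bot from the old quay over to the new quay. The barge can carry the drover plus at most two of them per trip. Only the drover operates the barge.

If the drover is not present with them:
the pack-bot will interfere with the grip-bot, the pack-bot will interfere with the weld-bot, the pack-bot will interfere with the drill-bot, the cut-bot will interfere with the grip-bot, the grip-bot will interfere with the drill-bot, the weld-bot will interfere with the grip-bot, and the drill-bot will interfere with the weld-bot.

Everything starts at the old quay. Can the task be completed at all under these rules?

No

Whatever the first load, the items left behind include a forbidden pair without the drover. No opening move is safe, so no plan exists.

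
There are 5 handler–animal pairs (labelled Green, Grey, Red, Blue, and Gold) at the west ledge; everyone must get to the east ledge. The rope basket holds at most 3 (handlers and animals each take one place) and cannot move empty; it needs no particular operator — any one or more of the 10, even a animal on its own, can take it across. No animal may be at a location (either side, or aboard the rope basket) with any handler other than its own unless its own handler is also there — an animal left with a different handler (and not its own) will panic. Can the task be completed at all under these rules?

1. animal Green and handler Green cross → the east ledge.
2. handler Green crosses ← the west ledge.
3. animal Blue, animal Grey, and animal Red cross → the east ledge.
4. animal Green crosses ← the west ledge.
5. handler Blue, handler Grey, and handler Red cross → the east ledge.
6. animal Grey and handler Grey cross ← the west ledge.
7. handler Gold, handler Green, and handler Grey cross → the east ledge.
8. animal Red crosses ← the west ledge.
9. animal Green and animal Grey cross → the east ledge.
10. animal Green crosses ← the west ledge.
11. animal Gold, animal Green, and animal Red cross → the east ledge.

Yes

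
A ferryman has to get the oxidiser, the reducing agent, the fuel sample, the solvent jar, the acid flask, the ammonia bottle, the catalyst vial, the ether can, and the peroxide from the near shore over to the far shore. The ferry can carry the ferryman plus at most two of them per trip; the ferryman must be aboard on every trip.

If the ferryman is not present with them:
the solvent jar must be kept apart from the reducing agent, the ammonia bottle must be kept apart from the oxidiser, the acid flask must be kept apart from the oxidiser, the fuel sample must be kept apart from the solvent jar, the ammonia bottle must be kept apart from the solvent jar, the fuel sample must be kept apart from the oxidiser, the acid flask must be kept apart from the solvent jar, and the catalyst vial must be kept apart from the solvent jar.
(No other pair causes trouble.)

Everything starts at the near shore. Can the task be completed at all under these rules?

Yes

1. Ferryman goes to the far shore with the oxidiser and the solvent jar.
2. Ferryman goes back to the near shore alone.
3. Ferryman goes to the far shore with the catalyst vial and the reducing agent.
4. Ferryman goes back to the near shore with the solvent jar.
5. Ferryman goes to the far shore with the fuel sample and the solvent jar.
6. Ferryman goes back to the near shore with the oxidiser and the solvent jar.
7. Ferryman goes to the far shore with the acid flask and the ammonia bottle.
8. Ferryman goes back to the near shore alone.
9. Ferryman goes to the far shore with the ether can and the peroxide.
10. Ferryman goes back to the near shore alone.
11. Ferryman goes to the far shore with the oxidiser and the solvent jar.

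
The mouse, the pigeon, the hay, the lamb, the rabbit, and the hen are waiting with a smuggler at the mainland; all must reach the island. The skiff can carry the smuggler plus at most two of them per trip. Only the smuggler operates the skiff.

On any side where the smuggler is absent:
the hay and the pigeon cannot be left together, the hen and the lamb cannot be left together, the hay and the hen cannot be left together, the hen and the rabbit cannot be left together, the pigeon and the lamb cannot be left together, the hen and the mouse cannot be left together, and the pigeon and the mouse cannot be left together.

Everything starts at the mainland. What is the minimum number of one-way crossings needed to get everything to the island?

7

Counting alone: the smuggler can take at most 2 across per trip to the island, so moving all 6 needs at least 3 loaded trips out, with a return between consecutive ones — at least 5 crossings.
The safety rule pushes this higher. Following every safe sequence of crossings, the most of the 6 that can be at the island as the skiff arrives there on crossing 5 is 4 — never all 6.
So no plan with fewer than 7 crossings exists, and this one achieves 7:
1. Smuggler goes to the island with the hen and the pigeon.
2. Smuggler goes back to the mainland alone.
3. Smuggler goes to the island with the hay and the mouse.
4. Smuggler goes back to the mainland with the hen and the pigeon.
5. Smuggler goes to the island with the lamb and the rabbit.
6. Smuggler goes back to the mainland alone.
7. Smuggler goes to the island with the hen and the pigeon.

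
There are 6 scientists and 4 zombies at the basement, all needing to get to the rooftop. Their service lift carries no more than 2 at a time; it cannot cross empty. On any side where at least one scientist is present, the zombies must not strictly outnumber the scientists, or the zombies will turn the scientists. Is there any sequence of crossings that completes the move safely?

1. 2 zombies → the rooftop.  (the basement: 6S 2Z; the rooftop: 0S 2Z)
2. 1 zombie ← the basement.  (the basement: 6S 3Z; the rooftop: 0S 1Z)
3. 2 zombies → the rooftop.  (the basement: 6S 1Z; the rooftop: 0S 3Z)
4. 1 zombie ← the basement.  (the basement: 6S 2Z; the rooftop: 0S 2Z)
5. 2 scientists → the rooftop.  (the basement: 4S 2Z; the rooftop: 2S 2Z)
6. 1 zombie ← the basement.  (the basement: 4S 3Z; the rooftop: 2S 1Z)
7. 1 scientist and 1 zombie → the rooftop.  (the basement: 3S 2Z; the rooftop: 3S 2Z)
8. 1 zombie ← the basement.  (the basement: 3S 3Z; the rooftop: 3S 1Z)
9. 2 zombies → the rooftop.  (the basement: 3S 1Z; the rooftop: 3S 3Z)
10. 1 zombie ← the basement.  (the basement: 3S 2Z; the rooftop: 3S 2Z)
11. 1 scientist and 1 zombie → the rooftop.  (the basement: 2S 1Z; the rooftop: 4S 3Z)
12. 1 zombie ← the basement.  (the basement: 2S 2Z; the rooftop: 4S 2Z)
13. 2 zombies → the rooftop.  (the basement: 2S 0Z; the rooftop: 4S 4Z)
14. 1 zombie ← the basement.  (the basement: 2S 1Z; the rooftop: 4S 3Z)
15. 1 scientist and 1 zombie → the rooftop.  (the basement: 1S 0Z; the rooftop: 5S 4Z)
16. 1 zombie ← the basement.  (the basement: 1S 1Z; the rooftop: 5S 3Z)
17. 1 scientist and 1 zombie → the rooftop.  (the basement: 0S 0Z; the rooftop: 6S 4Z)

Yes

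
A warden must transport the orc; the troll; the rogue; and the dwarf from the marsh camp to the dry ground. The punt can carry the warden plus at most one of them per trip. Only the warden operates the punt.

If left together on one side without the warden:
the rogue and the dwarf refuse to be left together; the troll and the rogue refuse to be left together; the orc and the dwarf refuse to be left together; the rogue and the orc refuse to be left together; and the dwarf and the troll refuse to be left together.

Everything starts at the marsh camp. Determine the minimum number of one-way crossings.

Whatever the first load, the items left behind include a forbidden pair without the warden. No opening move is safe, so no plan exists.

impossible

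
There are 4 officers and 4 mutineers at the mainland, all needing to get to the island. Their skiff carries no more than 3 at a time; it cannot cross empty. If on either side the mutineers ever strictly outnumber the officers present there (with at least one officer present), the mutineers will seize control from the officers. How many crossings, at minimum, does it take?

Counting alone: each trip to the island takes at most 3 across and each return brings at least 1 back, so after t trips out (and t−1 returns) at most 3t − (t−1) of the 8 are across; that first reaches 8 at t = 4, so at least 7 crossings are needed.
The safety rule pushes this higher. Following every safe sequence of crossings, the most of the 8 that can be at the island as the skiff arrives there on crossing 7 is 7 — never all 8.
So no plan with fewer than 9 crossings exists, and this one achieves 9:
1. 2 mutineers → the island.  (the mainland: 4O 2M; the island: 0O 2M)
2. 1 mutineer ← the mainland.  (the mainland: 4O 3M; the island: 0O 1M)
3. 3 mutineers → the island.  (the mainland: 4O 0M; the island: 0O 4M)
4. 1 mutineer ← the mainland.  (the mainland: 4O 1M; the island: 0O 3M)
5. 3 officers → the island.  (the mainland: 1O 1M; the island: 3O 3M)
6. 1 officer and 1 mutineer ← the mainland.  (the mainland: 2O 2M; the island: 2O 2M)
7. 2 officers → the island.  (the mainland: 0O 2M; the island: 4O 2M)
8. 1 mutineer ← the mainland.  (the mainland: 0O 3M; the island: 4O 1M)
9. 3 mutineers → the island.  (the mainland: 0O 0M; the island: 4O 4M)

9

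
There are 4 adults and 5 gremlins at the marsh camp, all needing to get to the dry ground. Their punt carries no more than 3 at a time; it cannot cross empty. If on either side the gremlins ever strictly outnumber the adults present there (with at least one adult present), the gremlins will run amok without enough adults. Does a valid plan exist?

The gremlins already outnumber the adults at the marsh camp before anyone moves, so the starting position itself is disallowed.

No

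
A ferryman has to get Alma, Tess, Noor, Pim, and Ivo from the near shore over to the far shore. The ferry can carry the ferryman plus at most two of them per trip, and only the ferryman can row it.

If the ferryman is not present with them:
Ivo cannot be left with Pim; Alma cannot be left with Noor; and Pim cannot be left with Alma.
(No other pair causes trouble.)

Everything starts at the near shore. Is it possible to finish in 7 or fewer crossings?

Yes

Yes — this plan uses 5 crossings (≤ 7):
1. Ferryman goes to the far shore with Alma and Pim.  [the near shore: Ivo, Noor, Tess | the far shore: Alma, Pim]
2. Ferryman goes back to the near shore with Alma.  [the near shore: Alma, Ivo, Noor, Tess | the far shore: Pim]
3. Ferryman goes to the far shore with Noor and Tess.  [the near shore: Alma, Ivo | the far shore: Noor, Pim, Tess]
4. Ferryman goes back to the near shore alone.  [the near shore: Alma, Ivo | the far shore: Noor, Pim, Tess]
5. Ferryman goes to the far shore with Alma and Ivo.  [the near shore: — | the far shore: Alma, Ivo, Noor, Pim, Tess]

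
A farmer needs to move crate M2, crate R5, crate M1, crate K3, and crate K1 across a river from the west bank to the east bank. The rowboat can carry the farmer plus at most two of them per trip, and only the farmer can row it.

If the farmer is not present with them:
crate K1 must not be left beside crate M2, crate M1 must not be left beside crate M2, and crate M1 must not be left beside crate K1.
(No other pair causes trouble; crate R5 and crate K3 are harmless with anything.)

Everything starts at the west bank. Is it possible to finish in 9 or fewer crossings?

Yes — this plan uses 7 crossings (≤ 9):
1. Farmer goes to the east bank with crate M1 and crate M2.  [the west bank: crate K1, crate K3, crate R5 | the east bank: crate M1, crate M2]
2. Farmer goes back to the west bank with crate M2.  [the west bank: crate K1, crate K3, crate M2, crate R5 | the east bank: crate M1]
3. Farmer goes to the east bank with crate M2 and crate R5.  [the west bank: crate K1, crate K3 | the east bank: crate M1, crate M2, crate R5]
4. Farmer goes back to the west bank with crate M2.  [the west bank: crate K1, crate K3, crate M2 | the east bank: crate M1, crate R5]
5. Farmer goes to the east bank with crate K3 and crate M2.  [the west bank: crate K1 | the east bank: crate K3, crate M1, crate M2, crate R5]
6. Farmer goes back to the west bank with crate M2.  [the west bank: crate K1, crate M2 | the east bank: crate K3, crate M1, crate R5]
7. Farmer goes to the east bank with crate K1 and crate M2.  [the west bank: — | the east bank: crate K1, crate K3, crate M1, crate M2, crate R5]

Yes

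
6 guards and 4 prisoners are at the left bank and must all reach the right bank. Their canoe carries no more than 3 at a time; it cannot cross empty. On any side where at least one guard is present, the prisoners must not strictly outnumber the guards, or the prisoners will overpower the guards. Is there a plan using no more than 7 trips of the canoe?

Counting alone: each trip to the right bank takes at most 3 across and each return brings at least 1 back, so after t trips out (and t−1 returns) at most 3t − (t−1) of the 10 are across; that first reaches 10 at t = 5, so at least 9 crossings are needed.
Since 7 < 9, 7 crossings cannot be enough. (The shortest complete plan in fact takes 9:)
1. 2 prisoners → the right bank.  (the left bank: 6G 2P; the right bank: 0G 2P)
2. 1 prisoner ← the left bank.  (the left bank: 6G 3P; the right bank: 0G 1P)
3. 3 prisoners → the right bank.  (the left bank: 6G 0P; the right bank: 0G 4P)
4. 1 prisoner ← the left bank.  (the left bank: 6G 1P; the right bank: 0G 3P)
5. 3 guards → the right bank.  (the left bank: 3G 1P; the right bank: 3G 3P)
6. 1 prisoner ← the left bank.  (the left bank: 3G 2P; the right bank: 3G 2P)
7. 1 guard and 2 prisoners → the right bank.  (the left bank: 2G 0P; the right bank: 4G 4P)
8. 1 prisoner ← the left bank.  (the left bank: 2G 1P; the right bank: 4G 3P)
9. 2 guards and 1 prisoner → the right bank.  (the left bank: 0G 0P; the right bank: 6G 4P)

No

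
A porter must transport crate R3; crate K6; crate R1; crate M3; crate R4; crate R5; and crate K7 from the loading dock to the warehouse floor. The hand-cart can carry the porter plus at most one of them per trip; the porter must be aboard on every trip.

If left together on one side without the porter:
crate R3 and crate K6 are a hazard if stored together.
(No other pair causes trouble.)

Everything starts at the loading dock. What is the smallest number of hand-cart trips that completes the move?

13

Counting alone: the porter can take at most 1 across per trip to the warehouse floor, so moving all 7 needs at least 7 loaded trips out, with a return between consecutive ones — at least 13 crossings.
The plan below uses exactly 13 crossings, so it is optimal:
1. Porter goes to the warehouse floor with crate R3.
2. Porter goes back to the loading dock alone.
3. Porter goes to the warehouse floor with crate R1.
4. Porter goes back to the loading dock alone.
5. Porter goes to the warehouse floor with crate M3.
6. Porter goes back to the loading dock alone.
7. Porter goes to the warehouse floor with crate R4.
8. Porter goes back to the loading dock alone.
9. Porter goes to the warehouse floor with crate R5.
10. Porter goes back to the loading dock alone.
11. Porter goes to the warehouse floor with crate K7.
12. Porter goes back to the loading dock alone.
13. Porter goes to the warehouse floor with crate K6.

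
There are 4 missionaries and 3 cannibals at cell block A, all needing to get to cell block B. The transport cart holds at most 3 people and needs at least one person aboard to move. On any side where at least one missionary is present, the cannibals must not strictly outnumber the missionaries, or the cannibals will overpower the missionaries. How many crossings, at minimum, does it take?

Counting alone: each trip to cell block B takes at most 3 across and each return brings at least 1 back, so after t trips out (and t−1 returns) at most 3t − (t−1) of the 7 are across; that first reaches 7 at t = 3, so at least 5 crossings are needed.
The plan below uses exactly 5 crossings, so it is optimal:
1. 3 cannibals → cell block B.  (cell block A: 4M 0C; cell block B: 0M 3C)
2. 1 cannibal ← cell block A.  (cell block A: 4M 1C; cell block B: 0M 2C)
3. 3 missionaries → cell block B.  (cell block A: 1M 1C; cell block B: 3M 2C)
4. 1 missionary ← cell block A.  (cell block A: 2M 1C; cell block B: 2M 2C)
5. 2 missionaries and 1 cannibal → cell block B.  (cell block A: 0M 0C; cell block B: 4M 3C)

5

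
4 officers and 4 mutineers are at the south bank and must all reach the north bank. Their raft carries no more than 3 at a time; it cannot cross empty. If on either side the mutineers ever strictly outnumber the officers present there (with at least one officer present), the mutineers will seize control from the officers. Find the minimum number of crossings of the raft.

9

Counting alone: each trip to the north bank takes at most 3 across and each return brings at least 1 back, so after t trips out (and t−1 returns) at most 3t − (t−1) of the 8 are across; that first reaches 8 at t = 4, so at least 7 crossings are needed.
The safety rule pushes this higher. Following every safe sequence of crossings, the most of the 8 that can be at the north bank as the raft arrives there on crossing 7 is 7 — never all 8.
So no plan with fewer than 9 crossings exists, and this one achieves 9:
1. 2 mutineers → the north bank.  (the south bank: 4O 2M; the north bank: 0O 2M)
2. 1 mutineer ← the south bank.  (the south bank: 4O 3M; the north bank: 0O 1M)
3. 3 mutineers → the north bank.  (the south bank: 4O 0M; the north bank: 0O 4M)
4. 1 mutineer ← the south bank.  (the south bank: 4O 1M; the north bank: 0O 3M)
5. 3 officers → the north bank.  (the south bank: 1O 1M; the north bank: 3O 3M)
6. 1 officer and 1 mutineer ← the south bank.  (the south bank: 2O 2M; the north bank: 2O 2M)
7. 2 officers → the north bank.  (the south bank: 0O 2M; the north bank: 4O 2M)
8. 1 mutineer ← the south bank.  (the south bank: 0O 3M; the north bank: 4O 1M)
9. 3 mutineers → the north bank.  (the south bank: 0O 0M; the north bank: 4O 4M)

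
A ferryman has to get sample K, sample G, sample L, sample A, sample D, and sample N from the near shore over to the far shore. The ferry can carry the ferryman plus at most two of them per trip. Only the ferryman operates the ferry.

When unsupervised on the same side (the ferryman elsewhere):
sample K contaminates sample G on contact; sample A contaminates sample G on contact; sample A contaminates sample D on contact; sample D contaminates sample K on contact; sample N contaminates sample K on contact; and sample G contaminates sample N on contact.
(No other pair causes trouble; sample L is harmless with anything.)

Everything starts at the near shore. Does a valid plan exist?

No

Whatever the first load, the items left behind include a forbidden pair without the ferryman. No opening move is safe, so no plan exists.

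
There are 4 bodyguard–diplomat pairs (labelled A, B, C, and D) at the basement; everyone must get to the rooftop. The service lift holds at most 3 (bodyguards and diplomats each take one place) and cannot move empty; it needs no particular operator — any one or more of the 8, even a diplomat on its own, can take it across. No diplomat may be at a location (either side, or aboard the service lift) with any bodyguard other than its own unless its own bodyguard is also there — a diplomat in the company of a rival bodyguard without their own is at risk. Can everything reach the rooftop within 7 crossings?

No

Counting alone: each trip to the rooftop takes at most 3 across and each return brings at least 1 back, so after t trips out (and t−1 returns) at most 3t − (t−1) of the 8 are across; that first reaches 8 at t = 4, so at least 7 crossings are needed.
The safety rule pushes this higher. Following every safe sequence of crossings, the most of the 8 that can be at the rooftop as the service lift arrives there on crossing 7 is 7 — never all 8.
So the move cannot be finished within 7 crossings. (The shortest complete plan takes 9:)
1. bodyguard A and diplomat A cross → the rooftop.
2. bodyguard A crosses ← the basement.
3. bodyguard A, bodyguard B, and diplomat B cross → the rooftop.
4. bodyguard A and diplomat A cross ← the basement.
5. bodyguard A, bodyguard C, and bodyguard D cross → the rooftop.
6. diplomat B crosses ← the basement.
7. diplomat A and diplomat B cross → the rooftop.
8. diplomat A crosses ← the basement.
9. diplomat A, diplomat C, and diplomat D cross → the rooftop.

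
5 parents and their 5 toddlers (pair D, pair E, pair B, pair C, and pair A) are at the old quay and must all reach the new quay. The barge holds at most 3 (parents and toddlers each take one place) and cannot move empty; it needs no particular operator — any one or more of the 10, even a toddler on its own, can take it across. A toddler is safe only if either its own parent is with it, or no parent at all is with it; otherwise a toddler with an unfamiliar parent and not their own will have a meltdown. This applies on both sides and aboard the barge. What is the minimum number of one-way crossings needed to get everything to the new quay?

Counting alone: each trip to the new quay takes at most 3 across and each return brings at least 1 back, so after t trips out (and t−1 returns) at most 3t − (t−1) of the 10 are across; that first reaches 10 at t = 5, so at least 9 crossings are needed.
The safety rule pushes this higher. Following every safe sequence of crossings, the most of the 10 that can be at the new quay as the barge arrives there on crossing 9 is 9 — never all 10.
So no plan with fewer than 11 crossings exists, and this one achieves 11:
1. parent D and toddler D cross → the new quay.
2. parent D crosses ← the old quay.
3. toddler B, toddler C, and toddler E cross → the new quay.
4. toddler D crosses ← the old quay.
5. parent B, parent C, and parent E cross → the new quay.
6. parent E and toddler E cross ← the old quay.
7. parent A, parent D, and parent E cross → the new quay.
8. toddler B crosses ← the old quay.
9. toddler D and toddler E cross → the new quay.
10. toddler D crosses ← the old quay.
11. toddler A, toddler B, and toddler D cross → the new quay.

11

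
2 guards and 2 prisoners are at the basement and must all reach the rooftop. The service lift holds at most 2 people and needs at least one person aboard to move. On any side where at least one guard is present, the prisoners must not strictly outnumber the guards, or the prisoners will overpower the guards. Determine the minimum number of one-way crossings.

5

Counting alone: each trip to the rooftop takes at most 2 across and each return brings at least 1 back, so after t trips out (and t−1 returns) at most 2t − (t−1) of the 4 are across; that first reaches 4 at t = 3, so at least 5 crossings are needed.
The plan below uses exactly 5 crossings, so it is optimal:
1. 2 prisoners → the rooftop.  (the basement: 2G 0P; the rooftop: 0G 2P)
2. 1 prisoner ← the basement.  (the basement: 2G 1P; the rooftop: 0G 1P)
3. 2 guards → the rooftop.  (the basement: 0G 1P; the rooftop: 2G 1P)
4. 1 prisoner ← the basement.  (the basement: 0G 2P; the rooftop: 2G 0P)
5. 2 prisoners → the rooftop.  (the basement: 0G 0P; the rooftop: 2G 2P)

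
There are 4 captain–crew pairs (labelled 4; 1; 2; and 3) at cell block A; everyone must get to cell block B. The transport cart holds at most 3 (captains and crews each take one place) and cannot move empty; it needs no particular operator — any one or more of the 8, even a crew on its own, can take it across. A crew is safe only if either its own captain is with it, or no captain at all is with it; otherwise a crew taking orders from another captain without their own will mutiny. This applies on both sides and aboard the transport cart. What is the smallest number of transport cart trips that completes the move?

9

Counting alone: each trip to cell block B takes at most 3 across and each return brings at least 1 back, so after t trips out (and t−1 returns) at most 3t − (t−1) of the 8 are across; that first reaches 8 at t = 4, so at least 7 crossings are needed.
The safety rule pushes this higher. Following every safe sequence of crossings, the most of the 8 that can be at cell block B as the transport cart arrives there on crossing 7 is 7 — never all 8.
So no plan with fewer than 9 crossings exists, and this one achieves 9:
1. captain 4 and crew 4 cross → cell block B.
2. captain 4 crosses ← cell block A.
3. captain 1, captain 4, and crew 1 cross → cell block B.
4. captain 4 and crew 4 cross ← cell block A.
5. captain 2, captain 3, and captain 4 cross → cell block B.
6. crew 1 crosses ← cell block A.
7. crew 1 and crew 4 cross → cell block B.
8. crew 4 crosses ← cell block A.
9. crew 2, crew 3, and crew 4 cross → cell block B.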